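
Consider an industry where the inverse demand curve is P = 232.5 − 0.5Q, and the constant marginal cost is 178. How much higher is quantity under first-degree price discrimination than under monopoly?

Monopoly sets MR = MC: 232.5 − Q = 178 ⇒ Q = 54.5, P = 232.5 − 0.5·54.5 = 205.25.
Under first-degree price discrimination the firm charges each unit its demand price and produces up to where P = MC, i.e. Q = 109. Consumer surplus is zero; producer surplus equals total surplus.
Change in quantity: 109 − 54.5 = 54.5.

Quantity rises by 54.5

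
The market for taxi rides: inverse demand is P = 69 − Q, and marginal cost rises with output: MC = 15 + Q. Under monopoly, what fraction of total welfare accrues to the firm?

The monopolist equates marginal revenue to marginal cost: 69 − 2Q = 15 + Q, so Q = 18. From demand, P = 51.
CS = ½·(69 − 51)·18 = 162.
PS = P·Q − VC(Q) = 51·18 − (15·18 + ½·1·18²) = 486.
Share captured = PS/TS = 486/648 = 0.75.

PS/TS = 0.75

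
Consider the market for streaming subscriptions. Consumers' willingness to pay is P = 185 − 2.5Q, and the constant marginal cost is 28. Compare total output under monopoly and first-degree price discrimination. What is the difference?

A monopolist chooses Q where MR = MC. MR = 185 − 5Q; setting this equal to 28 gives Q = 31.4 and P = 106.5.
Under first-degree price discrimination the firm charges each unit its demand price and produces up to where P = MC, i.e. Q = 62.8. Consumer surplus is zero; producer surplus equals total surplus.
Change in total output: 62.8 − 31.4 = 31.4.

Total output rises by 31.4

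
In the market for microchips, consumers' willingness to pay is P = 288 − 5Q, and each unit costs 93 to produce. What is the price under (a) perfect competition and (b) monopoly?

Competition: P = 93; Monopoly: P = 190.5

Competitive firms price at marginal cost: P = 93, giving Q = 39.
Monopoly sets MR = MC: 288 − 10Q = 93 ⇒ Q = 19.5, P = 288 − 5·19.5 = 190.5.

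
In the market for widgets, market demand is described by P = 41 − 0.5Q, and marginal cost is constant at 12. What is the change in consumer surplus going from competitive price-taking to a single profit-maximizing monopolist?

CS falls by 630.75

Competitive firms price at marginal cost: P = 12, giving Q = 58.
CS = ½·(41 − 12)·58 = 841.
The monopolist equates marginal revenue to marginal cost: 41 − Q = 12, so Q = 29. From demand, P = 26.5.
CS = ½·(41 − 26.5)·29 = 210.25.
Change in consumer surplus: 210.25 − 841 = −630.75.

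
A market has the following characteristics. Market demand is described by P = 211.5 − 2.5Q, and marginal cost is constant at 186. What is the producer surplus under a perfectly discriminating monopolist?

Under first-degree price discrimination the firm charges each unit its demand price and produces up to where P = MC, i.e. Q = 10.2. Consumer surplus is zero; producer surplus equals total surplus.
PS = ½·(211.5 − 186)·10.2 = 130.05.

PS = 130.05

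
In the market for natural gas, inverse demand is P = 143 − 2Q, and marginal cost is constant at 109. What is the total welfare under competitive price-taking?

TS = 289

Perfect competition: P = MC = 109, so 143 − 2Q = 109 and Q = 17.
CS = ½·(143 − 109)·17 = 289; PS = (109 − 109)·17 = 0; TS = 289.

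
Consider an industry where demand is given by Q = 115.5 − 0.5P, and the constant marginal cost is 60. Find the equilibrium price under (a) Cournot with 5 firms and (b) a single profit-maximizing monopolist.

Inverting demand: P = 231 − 2Q.
Cournot with 5 identical firms: the symmetric best-response condition is 231 − 12q = 60. Each firm produces q = 14.25, total output Q = 71.25, price P = 88.5.
A monopolist chooses Q where MR = MC. MR = 231 − 4Q; setting this equal to 60 gives Q = 42.75 and P = 145.5.

Cournot: P = 88.5; Monopoly: P = 145.5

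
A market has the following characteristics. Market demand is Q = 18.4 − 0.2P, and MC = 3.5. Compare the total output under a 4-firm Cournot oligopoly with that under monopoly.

Cournot: Q = 14.16; Monopoly: Q = 8.85

Inverting demand: P = 92 − 5Q.
Cournot with 4 identical firms: the symmetric best-response condition is 92 − 25q = 3.5. Each firm produces q = 3.54, total output Q = 14.16, price P = 21.2.
A monopolist chooses Q where MR = MC. MR = 92 − 10Q; setting this equal to 3.5 gives Q = 8.85 and P = 47.75.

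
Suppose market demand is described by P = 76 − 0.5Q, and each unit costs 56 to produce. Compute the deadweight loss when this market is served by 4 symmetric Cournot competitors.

Competitive firms price at marginal cost: P = 56, giving Q = 40.
In a 4-firm Cournot equilibrium, symmetry and the first-order condition give q = (76 − 56)/(2.5) = 8. So Q = 32 and P = 60.
DWL is the triangle between Q = 32 and Q = 40: ½·(40 − 32)·(60 − 56) = 16.

DWL = 16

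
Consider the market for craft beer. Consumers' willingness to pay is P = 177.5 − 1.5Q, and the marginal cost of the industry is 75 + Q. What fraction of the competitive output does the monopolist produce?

Q_m/Q_c = 0.625

A monopolist chooses Q where MR = MC. MR = 177.5 − 3Q; setting this equal to 75 + Q gives Q = 25.625 and P = 2225/16.
Competitive equilibrium sets price equal to marginal cost: 177.5 − 1.5Q = 75 + Q, so Q = 41 and P = 116.
Ratio Q_m/Q_c = 25.625/41 = 0.625.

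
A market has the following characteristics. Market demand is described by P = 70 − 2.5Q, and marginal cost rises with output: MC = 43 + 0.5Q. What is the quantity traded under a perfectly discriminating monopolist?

Q = 9

A perfectly discriminating monopolist sells every unit with P(Q) ≥ MC(Q), so output equals the competitive quantity Q = 9. Each buyer pays their reservation price, so CS = 0 and the firm captures all surplus.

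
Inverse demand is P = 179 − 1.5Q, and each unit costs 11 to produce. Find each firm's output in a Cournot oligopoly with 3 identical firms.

With 3 symmetric Cournot firms, each firm's FOC gives 179 − 6q = 11, so q = 28, Q = 3·28 = 84, and P = 53.

q_i = 28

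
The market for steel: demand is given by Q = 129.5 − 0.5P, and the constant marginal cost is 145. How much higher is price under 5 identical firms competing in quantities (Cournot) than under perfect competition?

P rises by 19

Inverting demand: P = 259 − 2Q.
Competitive firms price at marginal cost: P = 145, giving Q = 57.
With 5 symmetric Cournot firms, each firm's FOC gives 259 − 12q = 145, so q = 9.5, Q = 5·9.5 = 47.5, and P = 164.
Change in price: 164 − 145 = 19.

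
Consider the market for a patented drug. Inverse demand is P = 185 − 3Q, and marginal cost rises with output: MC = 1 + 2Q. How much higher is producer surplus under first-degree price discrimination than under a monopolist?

Monopoly sets MR = MC: 185 − 6Q = 1 + 2Q ⇒ Q = 23, P = 185 − 3·23 = 116.
PS = P·Q − VC(Q) = 116·23 − (1·23 + ½·2·23²) = 2116.
With perfect price discrimination, output is the efficient level Q = 36.8 (where demand meets MC), but every buyer pays their willingness to pay: CS = 0 and PS = total surplus.
PS = ½·(185 − 1)·36.8 = 3385.6.
Change in producer surplus: 3385.6 − 2116 = 1269.6.

Producer surplus rises by 1269.6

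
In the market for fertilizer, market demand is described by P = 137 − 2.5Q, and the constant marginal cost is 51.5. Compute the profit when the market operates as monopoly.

Profit = 731.025

Monopoly sets MR = MC: 137 − 5Q = 51.5 ⇒ Q = 17.1, P = 137 − 2.5·17.1 = 94.25.
Profit = (94.25 − 51.5)·17.1 = 731.025.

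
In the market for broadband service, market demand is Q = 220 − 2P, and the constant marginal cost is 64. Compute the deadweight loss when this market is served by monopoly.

Inverting demand: P = 110 − 0.5Q.
Perfect competition: P = MC = 64, so 110 − 0.5Q = 64 and Q = 92.
The monopolist equates marginal revenue to marginal cost: 110 − Q = 64, so Q = 46. From demand, P = 87.
DWL is the triangle between Q = 46 and Q = 92: ½·(92 − 46)·(87 − 64) = 529.

DWL = 529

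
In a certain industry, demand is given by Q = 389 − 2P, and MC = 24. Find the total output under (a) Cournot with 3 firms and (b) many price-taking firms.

Inverting demand: P = 194.5 − 0.5Q.
With 3 symmetric Cournot firms, each firm's FOC gives 194.5 − 2q = 24, so q = 85.25, Q = 3·85.25 = 255.75, and P = 66.625.
Competitive firms price at marginal cost: P = 24, giving Q = 341.

Cournot: Q = 255.75; Competition: Q = 341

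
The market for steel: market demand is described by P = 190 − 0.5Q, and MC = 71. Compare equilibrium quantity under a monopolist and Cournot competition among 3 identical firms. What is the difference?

Q rises by 59.5

A monopolist chooses Q where MR = MC. MR = 190 − Q; setting this equal to 71 gives Q = 119 and P = 130.5.
In a 3-firm Cournot equilibrium, symmetry and the first-order condition give q = (190 − 71)/(2) = 59.5. So Q = 178.5 and P = 100.75.
Change in equilibrium quantity: 178.5 − 119 = 59.5.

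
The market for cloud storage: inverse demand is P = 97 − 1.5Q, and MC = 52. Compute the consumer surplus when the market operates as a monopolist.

Monopoly sets MR = MC: 97 − 3Q = 52 ⇒ Q = 15, P = 97 − 1.5·15 = 74.5.
CS = ½·(97 − 74.5)·15 = 168.75.

CS = 168.75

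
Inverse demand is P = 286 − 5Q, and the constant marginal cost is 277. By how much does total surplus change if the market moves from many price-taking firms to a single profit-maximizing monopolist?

Perfect competition: P = MC = 277, so 286 − 5Q = 277 and Q = 1.8.
CS = ½·(286 − 277)·1.8 = 8.1; PS = (277 − 277)·1.8 = 0; TS = 8.1.
Monopoly sets MR = MC: 286 − 10Q = 277 ⇒ Q = 0.9, P = 286 − 5·0.9 = 281.5.
CS = ½·(286 − 281.5)·0.9 = 2.025; PS = (281.5 − 277)·0.9 = 4.05; TS = 6.075.
Change in total surplus: 6.075 − 8.1 = −2.025.

TS falls by 2.025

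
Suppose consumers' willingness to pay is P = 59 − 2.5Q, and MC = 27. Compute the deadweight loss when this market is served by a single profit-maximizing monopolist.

Competitive firms price at marginal cost: P = 27, giving Q = 12.8.
Monopoly sets MR = MC: 59 − 5Q = 27 ⇒ Q = 6.4, P = 59 − 2.5·6.4 = 43.
DWL is the triangle between Q = 6.4 and Q = 12.8: ½·(12.8 − 6.4)·(43 − 27) = 51.2.

DWL = 51.2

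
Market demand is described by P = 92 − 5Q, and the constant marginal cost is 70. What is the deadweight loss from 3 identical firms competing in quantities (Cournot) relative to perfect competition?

Under competition P = MC = 70, so Q = (92 − 70)/5 = 4.4.
With 3 symmetric Cournot firms, each firm's FOC gives 92 − 20q = 70, so q = 1.1, Q = 3·1.1 = 3.3, and P = 75.5.
DWL is the triangle between Q = 3.3 and Q = 4.4: ½·(4.4 − 3.3)·(75.5 − 70) = 3.025.

DWL = 3.025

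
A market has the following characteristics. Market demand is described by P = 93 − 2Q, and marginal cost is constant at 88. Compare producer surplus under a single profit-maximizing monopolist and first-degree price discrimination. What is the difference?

The monopolist equates marginal revenue to marginal cost: 93 − 4Q = 88, so Q = 1.25. From demand, P = 90.5.
PS = (90.5 − 88)·1.25 = 3.125.
A perfectly discriminating monopolist sells every unit with P(Q) ≥ MC(Q), so output equals the competitive quantity Q = 2.5. Each buyer pays their reservation price, so CS = 0 and the firm captures all surplus.
PS = ½·(93 − 88)·2.5 = 6.25.
Change in producer surplus: 6.25 − 3.125 = 3.125.

Producer surplus rises by 3.125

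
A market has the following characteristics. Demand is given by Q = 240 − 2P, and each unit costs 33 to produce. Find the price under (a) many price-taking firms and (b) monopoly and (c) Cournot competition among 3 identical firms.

Competition: P = 33; Monopoly: P = 76.5; Cournot: P = 54.75

Inverting demand: P = 120 − 0.5Q.
Competitive firms price at marginal cost: P = 33, giving Q = 174.
The monopolist equates marginal revenue to marginal cost: 120 − Q = 33, so Q = 87. From demand, P = 76.5.
In a 3-firm Cournot equilibrium, symmetry and the first-order condition give q = (120 − 33)/(2) = 43.5. So Q = 130.5 and P = 54.75.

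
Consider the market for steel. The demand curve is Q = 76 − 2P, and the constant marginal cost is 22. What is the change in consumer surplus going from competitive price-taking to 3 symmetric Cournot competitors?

Inverting demand: P = 38 − 0.5Q.
Perfect competition: P = MC = 22, so 38 − 0.5Q = 22 and Q = 32.
CS = ½·(38 − 22)·32 = 256.
In a 3-firm Cournot equilibrium, symmetry and the first-order condition give q = (38 − 22)/(2) = 8. So Q = 24 and P = 26.
CS = ½·(38 − 26)·24 = 144.
Change in consumer surplus: 144 − 256 = −112.

CS falls by 112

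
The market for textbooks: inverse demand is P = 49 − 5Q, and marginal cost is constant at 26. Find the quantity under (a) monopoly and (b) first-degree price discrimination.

A monopolist chooses Q where MR = MC. MR = 49 − 10Q; setting this equal to 26 gives Q = 2.3 and P = 37.5.
With perfect price discrimination, output is the efficient level Q = 4.6 (where demand meets MC), but every buyer pays their willingness to pay: CS = 0 and PS = total surplus.

Monopoly: Q = 2.3; Perfect PD: Q = 4.6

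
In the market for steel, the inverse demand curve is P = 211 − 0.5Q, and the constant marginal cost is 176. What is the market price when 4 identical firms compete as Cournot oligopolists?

In a 4-firm Cournot equilibrium, symmetry and the first-order condition give q = (211 − 176)/(2.5) = 14. So Q = 56 and P = 183.

P = 183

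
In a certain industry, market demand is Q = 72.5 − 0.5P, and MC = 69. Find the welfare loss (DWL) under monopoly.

Inverting demand: P = 145 − 2Q.
Perfect competition: P = MC = 69, so 145 − 2Q = 69 and Q = 38.
A monopolist chooses Q where MR = MC. MR = 145 − 4Q; setting this equal to 69 gives Q = 19 and P = 107.
DWL is the triangle between Q = 19 and Q = 38: ½·(38 − 19)·(107 − 69) = 361.

DWL = 361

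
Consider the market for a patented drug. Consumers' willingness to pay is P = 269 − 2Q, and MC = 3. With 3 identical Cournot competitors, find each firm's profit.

In a 3-firm Cournot equilibrium, symmetry and the first-order condition give q = (269 − 3)/(8) = 33.25. So Q = 99.75 and P = 69.5.
Each firm's profit = (69.5 − 3)·33.25 = 2211.125.

π_i = 2211.125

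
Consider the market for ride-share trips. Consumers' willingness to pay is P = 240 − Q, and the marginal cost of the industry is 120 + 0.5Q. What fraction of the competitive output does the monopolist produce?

Q_m/Q_c = 0.6

The monopolist equates marginal revenue to marginal cost: 240 − 2Q = 120 + 0.5Q, so Q = 48. From demand, P = 192.
Competitive equilibrium sets price equal to marginal cost: 240 − Q = 120 + 0.5Q, so Q = 80 and P = 160.
Ratio Q_m/Q_c = 48/80 = 0.6.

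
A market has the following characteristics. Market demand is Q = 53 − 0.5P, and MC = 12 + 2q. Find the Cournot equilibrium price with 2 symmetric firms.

Inverting demand: P = 106 − 2Q.
With 2 symmetric Cournot firms, each firm's FOC gives 106 − 6q = 12 + 2q, so q = 11.75, Q = 2·11.75 = 23.5, and P = 59.

P = 59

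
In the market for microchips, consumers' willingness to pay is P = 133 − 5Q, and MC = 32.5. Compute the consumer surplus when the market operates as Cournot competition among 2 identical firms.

CS = 448.9

In a 2-firm Cournot equilibrium, symmetry and the first-order condition give q = (133 − 32.5)/(15) = 6.7. So Q = 13.4 and P = 66.
CS = ½·(133 − 66)·13.4 = 448.9.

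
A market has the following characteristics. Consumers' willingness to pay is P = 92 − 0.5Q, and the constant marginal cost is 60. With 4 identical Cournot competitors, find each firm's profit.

π_i = 81.92

In a 4-firm Cournot equilibrium, symmetry and the first-order condition give q = (92 − 60)/(2.5) = 12.8. So Q = 51.2 and P = 66.4.
Each firm's profit = (66.4 − 60)·12.8 = 81.92.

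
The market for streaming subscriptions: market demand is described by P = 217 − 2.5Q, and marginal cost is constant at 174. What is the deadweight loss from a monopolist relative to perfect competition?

DWL = 92.45

Competitive firms price at marginal cost: P = 174, giving Q = 17.2.
Monopoly sets MR = MC: 217 − 5Q = 174 ⇒ Q = 8.6, P = 217 − 2.5·8.6 = 195.5.
DWL is the triangle between Q = 8.6 and Q = 17.2: ½·(17.2 − 8.6)·(195.5 − 174) = 92.45.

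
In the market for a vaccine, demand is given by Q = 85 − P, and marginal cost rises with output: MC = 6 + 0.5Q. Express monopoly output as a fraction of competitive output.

Q_m/Q_c = 0.6

Inverting demand: P = 85 − Q.
Monopoly sets MR = MC: 85 − 2Q = 6 + 0.5Q ⇒ Q = 31.6, P = 85 − 31.6 = 53.4.
Competitive equilibrium sets price equal to marginal cost: 85 − Q = 6 + 0.5Q, so Q = 158/3 and P = 97/3.
Ratio Q_m/Q_c = 31.6/(158/3) = 0.6.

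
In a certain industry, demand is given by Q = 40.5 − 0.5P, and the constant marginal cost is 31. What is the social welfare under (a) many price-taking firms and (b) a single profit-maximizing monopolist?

Competition: TS = 625; Monopoly: TS = 468.75

Inverting demand: P = 81 − 2Q.
Competitive firms price at marginal cost: P = 31, giving Q = 25.
CS = ½·(81 − 31)·25 = 625; PS = (31 − 31)·25 = 0; TS = 625.
The monopolist equates marginal revenue to marginal cost: 81 − 4Q = 31, so Q = 12.5. From demand, P = 56.
CS = ½·(81 − 56)·12.5 = 156.25; PS = (56 − 31)·12.5 = 312.5; TS = 468.75.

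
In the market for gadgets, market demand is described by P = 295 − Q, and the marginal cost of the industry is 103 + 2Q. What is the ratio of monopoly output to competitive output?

Q_m/Q_c = 0.75

The monopolist equates marginal revenue to marginal cost: 295 − 2Q = 103 + 2Q, so Q = 48. From demand, P = 247.
Competitive equilibrium sets price equal to marginal cost: 295 − Q = 103 + 2Q, so Q = 64 and P = 231.
Ratio Q_m/Q_c = 48/64 = 0.75.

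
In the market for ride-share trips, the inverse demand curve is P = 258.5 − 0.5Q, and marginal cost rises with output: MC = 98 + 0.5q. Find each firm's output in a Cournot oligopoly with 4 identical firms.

Cournot with 4 identical firms: the symmetric best-response condition is 258.5 − 2.5q = 98 + 0.5q. Each firm produces q = 53.5, total output Q = 214, price P = 151.5.

q_i = 53.5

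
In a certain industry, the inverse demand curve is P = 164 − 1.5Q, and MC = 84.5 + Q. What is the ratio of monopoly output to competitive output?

Monopoly sets MR = MC: 164 − 3Q = 84.5 + Q ⇒ Q = 19.875, P = 164 − 1.5·19.875 = 2147/16.
Under competition P = MC: 164 − 1.5Q = 84.5 + Q ⇒ Q = 31.8, P = 116.3.
Ratio Q_m/Q_c = 19.875/31.8 = 0.625.

Q_m/Q_c = 0.625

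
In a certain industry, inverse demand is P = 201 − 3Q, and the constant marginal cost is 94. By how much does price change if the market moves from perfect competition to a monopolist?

Price rises by 53.5

Perfect competition: P = MC = 94, so 201 − 3Q = 94 and Q = 107/3.
Monopoly sets MR = MC: 201 − 6Q = 94 ⇒ Q = 107/6, P = 201 − 3·107/6 = 147.5.
Change in price: 147.5 − 94 = 53.5.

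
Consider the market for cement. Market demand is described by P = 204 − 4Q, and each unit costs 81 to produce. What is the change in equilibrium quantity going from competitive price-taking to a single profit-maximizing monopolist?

Q falls by 15.375

Perfect competition: P = MC = 81, so 204 − 4Q = 81 and Q = 30.75.
The monopolist equates marginal revenue to marginal cost: 204 − 8Q = 81, so Q = 15.375. From demand, P = 142.5.
Change in equilibrium quantity: 15.375 − 30.75 = −15.375.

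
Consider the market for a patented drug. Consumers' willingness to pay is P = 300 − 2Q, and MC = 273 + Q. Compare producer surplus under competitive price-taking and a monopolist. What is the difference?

Under competition P = MC: 300 − 2Q = 273 + Q ⇒ Q = 9, P = 282.
PS = P·Q − VC(Q) = 282·9 − (273·9 + ½·1·9²) = 40.5.
Monopoly sets MR = MC: 300 − 4Q = 273 + Q ⇒ Q = 5.4, P = 300 − 2·5.4 = 289.2.
PS = P·Q − VC(Q) = 289.2·5.4 − (273·5.4 + ½·1·5.4²) = 72.9.
Change in producer surplus: 72.9 − 40.5 = 32.4.

PS rises by 32.4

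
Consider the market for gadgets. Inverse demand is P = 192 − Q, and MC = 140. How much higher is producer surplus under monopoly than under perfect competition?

PS rises by 676

Competitive firms price at marginal cost: P = 140, giving Q = 52.
PS = (140 − 140)·52 = 0.
A monopolist chooses Q where MR = MC. MR = 192 − 2Q; setting this equal to 140 gives Q = 26 and P = 166.
PS = (166 − 140)·26 = 676.
Change in producer surplus: 676 − 0 = 676.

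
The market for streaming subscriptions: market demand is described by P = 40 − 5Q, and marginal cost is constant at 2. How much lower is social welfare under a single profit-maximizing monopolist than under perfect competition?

TS falls by 36.1

Under competition P = MC = 2, so Q = (40 − 2)/5 = 7.6.
CS = ½·(40 − 2)·7.6 = 144.4; PS = (2 − 2)·7.6 = 0; TS = 144.4.
The monopolist equates marginal revenue to marginal cost: 40 − 10Q = 2, so Q = 3.8. From demand, P = 21.
CS = ½·(40 − 21)·3.8 = 36.1; PS = (21 − 2)·3.8 = 72.2; TS = 108.3.
Change in social welfare: 108.3 − 144.4 = −36.1.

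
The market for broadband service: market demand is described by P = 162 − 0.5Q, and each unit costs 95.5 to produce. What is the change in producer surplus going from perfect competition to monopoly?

Producer surplus rises by 2211.125

Perfect competition: P = MC = 95.5, so 162 − 0.5Q = 95.5 and Q = 133.
PS = (95.5 − 95.5)·133 = 0.
The monopolist equates marginal revenue to marginal cost: 162 − Q = 95.5, so Q = 66.5. From demand, P = 128.75.
PS = (128.75 − 95.5)·66.5 = 2211.125.
Change in producer surplus: 2211.125 − 0 = 2211.125.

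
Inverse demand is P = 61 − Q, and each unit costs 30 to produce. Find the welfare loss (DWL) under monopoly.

Competitive firms price at marginal cost: P = 30, giving Q = 31.
The monopolist equates marginal revenue to marginal cost: 61 − 2Q = 30, so Q = 15.5. From demand, P = 45.5.
DWL is the triangle between Q = 15.5 and Q = 31: ½·(31 − 15.5)·(45.5 − 30) = 120.125.

DWL = 120.125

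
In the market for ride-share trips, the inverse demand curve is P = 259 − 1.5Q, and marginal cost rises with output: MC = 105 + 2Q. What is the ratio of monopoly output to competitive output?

Q_m/Q_c = 0.7

Monopoly sets MR = MC: 259 − 3Q = 105 + 2Q ⇒ Q = 30.8, P = 259 − 1.5·30.8 = 212.8.
Under competition P = MC: 259 − 1.5Q = 105 + 2Q ⇒ Q = 44, P = 193.
Ratio Q_m/Q_c = 30.8/44 = 0.7.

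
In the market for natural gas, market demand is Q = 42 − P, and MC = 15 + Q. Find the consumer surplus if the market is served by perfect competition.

Inverting demand: P = 42 − Q.
Competitive equilibrium sets price equal to marginal cost: 42 − Q = 15 + Q, so Q = 13.5 and P = 28.5.
CS = ½·(42 − 28.5)·13.5 = 91.125.

CS = 91.125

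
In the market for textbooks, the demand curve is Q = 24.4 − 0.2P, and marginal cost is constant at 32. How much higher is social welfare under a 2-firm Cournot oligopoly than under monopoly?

Social welfare rises by 112.5

Inverting demand: P = 122 − 5Q.
A monopolist chooses Q where MR = MC. MR = 122 − 10Q; setting this equal to 32 gives Q = 9 and P = 77.
CS = ½·(122 − 77)·9 = 202.5; PS = (77 − 32)·9 = 405; TS = 607.5.
Cournot with 2 identical firms: the symmetric best-response condition is 122 − 15q = 32. Each firm produces q = 6, total output Q = 12, price P = 62.
CS = ½·(122 − 62)·12 = 360; PS = (62 − 32)·12 = 360; TS = 720.
Change in social welfare: 720 − 607.5 = 112.5.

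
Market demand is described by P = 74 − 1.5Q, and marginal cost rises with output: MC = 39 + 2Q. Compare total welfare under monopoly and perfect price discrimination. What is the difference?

TS rises by 15.75

Monopoly sets MR = MC: 74 − 3Q = 39 + 2Q ⇒ Q = 7, P = 74 − 1.5·7 = 63.5.
CS = ½·(74 − 63.5)·7 = 36.75; PS = (63.5·7 − 39·7 − ½·2·7²) = 122.5; TS = 159.25.
Under first-degree price discrimination the firm charges each unit its demand price and produces up to where P = MC, i.e. Q = 10. Consumer surplus is zero; producer surplus equals total surplus.
TS = 175 (equal to competitive TS).
Change in total welfare: 175 − 159.25 = 15.75.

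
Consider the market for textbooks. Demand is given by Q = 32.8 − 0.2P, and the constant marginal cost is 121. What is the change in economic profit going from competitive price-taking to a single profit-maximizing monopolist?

π rises by 92.45

Inverting demand: P = 164 − 5Q.
Perfect competition: P = MC = 121, so 164 − 5Q = 121 and Q = 8.6.
Profit = (121 − 121)·8.6 = 0.
Monopoly sets MR = MC: 164 − 10Q = 121 ⇒ Q = 4.3, P = 164 − 5·4.3 = 142.5.
Profit = (142.5 − 121)·4.3 = 92.45.
Change in economic profit: 92.45 − 0 = 92.45.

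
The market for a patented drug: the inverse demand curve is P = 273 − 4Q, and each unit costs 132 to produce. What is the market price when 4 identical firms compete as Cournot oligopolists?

P = 160.2

In a 4-firm Cournot equilibrium, symmetry and the first-order condition give q = (273 − 132)/(20) = 7.05. So Q = 28.2 and P = 160.2.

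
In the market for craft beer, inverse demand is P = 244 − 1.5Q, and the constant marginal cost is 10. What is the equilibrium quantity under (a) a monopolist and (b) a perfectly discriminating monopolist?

Monopoly: Q = 78; Perfect PD: Q = 156

Monopoly sets MR = MC: 244 − 3Q = 10 ⇒ Q = 78, P = 244 − 1.5·78 = 127.
With perfect price discrimination, output is the efficient level Q = 156 (where demand meets MC), but every buyer pays their willingness to pay: CS = 0 and PS = total surplus.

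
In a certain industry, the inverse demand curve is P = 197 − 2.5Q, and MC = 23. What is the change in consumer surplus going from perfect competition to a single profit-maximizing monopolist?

Competitive firms price at marginal cost: P = 23, giving Q = 69.6.
CS = ½·(197 − 23)·69.6 = 6055.2.
A monopolist chooses Q where MR = MC. MR = 197 − 5Q; setting this equal to 23 gives Q = 34.8 and P = 110.
CS = ½·(197 − 110)·34.8 = 1513.8.
Change in consumer surplus: 1513.8 − 6055.2 = −4541.4.

CS falls by 4541.4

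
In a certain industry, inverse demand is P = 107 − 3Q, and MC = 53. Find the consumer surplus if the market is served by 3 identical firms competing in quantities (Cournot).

In a 3-firm Cournot equilibrium, symmetry and the first-order condition give q = (107 − 53)/(12) = 4.5. So Q = 13.5 and P = 66.5.
CS = ½·(107 − 66.5)·13.5 = 273.375.

CS = 273.375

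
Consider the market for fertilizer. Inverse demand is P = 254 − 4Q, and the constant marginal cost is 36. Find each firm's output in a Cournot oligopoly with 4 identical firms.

With 4 symmetric Cournot firms, each firm's FOC gives 254 − 20q = 36, so q = 10.9, Q = 4·10.9 = 43.6, and P = 79.6.

q_i = 10.9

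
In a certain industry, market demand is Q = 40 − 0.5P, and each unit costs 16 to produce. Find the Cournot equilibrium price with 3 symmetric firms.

Inverting demand: P = 80 − 2Q.
Cournot with 3 identical firms: the symmetric best-response condition is 80 − 8q = 16. Each firm produces q = 8, total output Q = 24, price P = 32.

P = 32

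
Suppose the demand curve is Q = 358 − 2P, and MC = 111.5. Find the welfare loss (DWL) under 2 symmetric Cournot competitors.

DWL = 506.25

Inverting demand: P = 179 − 0.5Q.
Competitive firms price at marginal cost: P = 111.5, giving Q = 135.
Cournot with 2 identical firms: the symmetric best-response condition is 179 − 1.5q = 111.5. Each firm produces q = 45, total output Q = 90, price P = 134.
DWL is the triangle between Q = 90 and Q = 135: ½·(135 − 90)·(134 − 111.5) = 506.25.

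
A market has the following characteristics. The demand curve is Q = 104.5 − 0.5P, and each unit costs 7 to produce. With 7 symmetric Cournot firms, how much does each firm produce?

Inverting demand: P = 209 − 2Q.
Cournot with 7 identical firms: the symmetric best-response condition is 209 − 16q = 7. Each firm produces q = 12.625, total output Q = 88.375, price P = 32.25.

q_i = 12.625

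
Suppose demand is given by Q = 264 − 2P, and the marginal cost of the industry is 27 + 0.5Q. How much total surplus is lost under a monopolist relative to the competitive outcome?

Inverting demand: P = 132 − 0.5Q.
Competitive equilibrium sets price equal to marginal cost: 132 − 0.5Q = 27 + 0.5Q, so Q = 105 and P = 79.5.
The monopolist equates marginal revenue to marginal cost: 132 − Q = 27 + 0.5Q, so Q = 70. From demand, P = 97.
CS = ½·(132 − 79.5)·105 = 2756.25; PS = (79.5·105 − 27·105 − ½·0.5·105²) = 2756.25; TS = 5512.5.
CS = ½·(132 − 97)·70 = 1225; PS = (97·70 − 27·70 − ½·0.5·70²) = 3675; TS = 4900.
DWL = 5512.5 − 4900 = 612.5.

DWL = 612.5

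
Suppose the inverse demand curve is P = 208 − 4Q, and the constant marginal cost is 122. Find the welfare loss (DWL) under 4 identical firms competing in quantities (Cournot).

Competitive firms price at marginal cost: P = 122, giving Q = 21.5.
With 4 symmetric Cournot firms, each firm's FOC gives 208 − 20q = 122, so q = 4.3, Q = 4·4.3 = 17.2, and P = 139.2.
DWL is the triangle between Q = 17.2 and Q = 21.5: ½·(21.5 − 17.2)·(139.2 − 122) = 36.98.

DWL = 36.98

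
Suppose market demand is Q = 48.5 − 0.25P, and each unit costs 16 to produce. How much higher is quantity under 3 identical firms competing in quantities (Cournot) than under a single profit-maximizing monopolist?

Inverting demand: P = 194 − 4Q.
Monopoly sets MR = MC: 194 − 8Q = 16 ⇒ Q = 22.25, P = 194 − 4·22.25 = 105.
Cournot with 3 identical firms: the symmetric best-response condition is 194 − 16q = 16. Each firm produces q = 11.125, total output Q = 33.375, price P = 60.5.
Change in quantity: 33.375 − 22.25 = 11.125.

Quantity rises by 11.125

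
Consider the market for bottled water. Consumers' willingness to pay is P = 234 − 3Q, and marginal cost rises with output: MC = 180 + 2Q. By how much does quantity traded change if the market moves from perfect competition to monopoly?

Quantity traded falls by 4.05

Under competition P = MC: 234 − 3Q = 180 + 2Q ⇒ Q = 10.8, P = 201.6.
Monopoly sets MR = MC: 234 − 6Q = 180 + 2Q ⇒ Q = 6.75, P = 234 − 3·6.75 = 213.75.
Change in quantity traded: 6.75 − 10.8 = −4.05.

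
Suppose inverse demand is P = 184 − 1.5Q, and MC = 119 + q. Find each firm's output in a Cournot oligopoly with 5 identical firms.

With 5 symmetric Cournot firms, each firm's FOC gives 184 − 9q = 119 + q, so q = 6.5, Q = 5·6.5 = 32.5, and P = 135.25.

q_i = 6.5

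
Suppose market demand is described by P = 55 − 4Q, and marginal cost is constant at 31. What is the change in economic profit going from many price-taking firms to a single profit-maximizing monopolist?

Economic profit rises by 36

Under competition P = MC = 31, so Q = (55 − 31)/4 = 6.
Profit = (31 − 31)·6 = 0.
The monopolist equates marginal revenue to marginal cost: 55 − 8Q = 31, so Q = 3. From demand, P = 43.
Profit = (43 − 31)·3 = 36.
Change in economic profit: 36 − 0 = 36.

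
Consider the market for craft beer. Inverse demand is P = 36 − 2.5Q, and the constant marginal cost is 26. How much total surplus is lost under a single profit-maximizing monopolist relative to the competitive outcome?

DWL = 5

Perfect competition: P = MC = 26, so 36 − 2.5Q = 26 and Q = 4.
The monopolist equates marginal revenue to marginal cost: 36 − 5Q = 26, so Q = 2. From demand, P = 31.
DWL is the triangle between Q = 2 and Q = 4: ½·(4 − 2)·(31 − 26) = 5.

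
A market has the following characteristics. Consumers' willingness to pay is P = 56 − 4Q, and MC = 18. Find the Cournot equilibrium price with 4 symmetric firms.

In a 4-firm Cournot equilibrium, symmetry and the first-order condition give q = (56 − 18)/(20) = 1.9. So Q = 7.6 and P = 25.6.

P = 25.6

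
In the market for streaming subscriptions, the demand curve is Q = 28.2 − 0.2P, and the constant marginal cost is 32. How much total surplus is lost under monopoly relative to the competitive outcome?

Inverting demand: P = 141 − 5Q.
Perfect competition: P = MC = 32, so 141 − 5Q = 32 and Q = 21.8.
The monopolist equates marginal revenue to marginal cost: 141 − 10Q = 32, so Q = 10.9. From demand, P = 86.5.
DWL is the triangle between Q = 10.9 and Q = 21.8: ½·(21.8 − 10.9)·(86.5 − 32) = 297.025.

DWL = 297.025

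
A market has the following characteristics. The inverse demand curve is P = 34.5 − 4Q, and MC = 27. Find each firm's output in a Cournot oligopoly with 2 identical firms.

In a 2-firm Cournot equilibrium, symmetry and the first-order condition give q = (34.5 − 27)/(12) = 0.625. So Q = 1.25 and P = 29.5.

q_i = 0.625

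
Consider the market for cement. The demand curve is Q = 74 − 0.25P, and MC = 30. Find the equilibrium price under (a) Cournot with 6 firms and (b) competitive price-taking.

Inverting demand: P = 296 − 4Q.
In a 6-firm Cournot equilibrium, symmetry and the first-order condition give q = (296 − 30)/(28) = 9.5. So Q = 57 and P = 68.
Perfect competition: P = MC = 30, so 296 − 4Q = 30 and Q = 66.5.

Cournot: P = 68; Competition: P = 30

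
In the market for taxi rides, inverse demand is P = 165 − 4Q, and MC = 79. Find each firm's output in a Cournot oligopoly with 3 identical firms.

With 3 symmetric Cournot firms, each firm's FOC gives 165 − 16q = 79, so q = 5.375, Q = 3·5.375 = 16.125, and P = 100.5.

q_i = 5.375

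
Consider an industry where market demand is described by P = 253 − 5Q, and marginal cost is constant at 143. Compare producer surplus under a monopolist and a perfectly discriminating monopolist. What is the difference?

Monopoly sets MR = MC: 253 − 10Q = 143 ⇒ Q = 11, P = 253 − 5·11 = 198.
PS = (198 − 143)·11 = 605.
With perfect price discrimination, output is the efficient level Q = 22 (where demand meets MC), but every buyer pays their willingness to pay: CS = 0 and PS = total surplus.
PS = ½·(253 − 143)·22 = 1210.
Change in producer surplus: 1210 − 605 = 605.

PS rises by 605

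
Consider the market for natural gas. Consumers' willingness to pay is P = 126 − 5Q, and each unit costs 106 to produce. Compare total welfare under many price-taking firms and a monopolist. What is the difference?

Under competition P = MC = 106, so Q = (126 − 106)/5 = 4.
CS = ½·(126 − 106)·4 = 40; PS = (106 − 106)·4 = 0; TS = 40.
The monopolist equates marginal revenue to marginal cost: 126 − 10Q = 106, so Q = 2. From demand, P = 116.
CS = ½·(126 − 116)·2 = 10; PS = (116 − 106)·2 = 20; TS = 30.
Change in total welfare: 30 − 40 = −10.

Total welfare falls by 10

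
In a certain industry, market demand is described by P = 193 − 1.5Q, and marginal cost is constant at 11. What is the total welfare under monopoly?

Monopoly sets MR = MC: 193 − 3Q = 11 ⇒ Q = 182/3, P = 193 − 1.5·182/3 = 102.
CS = ½·(193 − 102)·182/3 = 8281/3; PS = (102 − 11)·182/3 = 16562/3; TS = 8281.

TS = 8281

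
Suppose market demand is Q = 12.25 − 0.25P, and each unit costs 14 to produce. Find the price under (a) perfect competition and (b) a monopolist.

Inverting demand: P = 49 − 4Q.
Under competition P = MC = 14, so Q = (49 − 14)/4 = 8.75.
The monopolist equates marginal revenue to marginal cost: 49 − 8Q = 14, so Q = 4.375. From demand, P = 31.5.

Competition: P = 14; Monopoly: P = 31.5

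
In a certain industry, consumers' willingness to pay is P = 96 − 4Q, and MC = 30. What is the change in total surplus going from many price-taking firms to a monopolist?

Total surplus falls by 136.125

Under competition P = MC = 30, so Q = (96 − 30)/4 = 16.5.
CS = ½·(96 − 30)·16.5 = 544.5; PS = (30 − 30)·16.5 = 0; TS = 544.5.
The monopolist equates marginal revenue to marginal cost: 96 − 8Q = 30, so Q = 8.25. From demand, P = 63.
CS = ½·(96 − 63)·8.25 = 136.125; PS = (63 − 30)·8.25 = 272.25; TS = 408.375.
Change in total surplus: 408.375 − 544.5 = −136.125.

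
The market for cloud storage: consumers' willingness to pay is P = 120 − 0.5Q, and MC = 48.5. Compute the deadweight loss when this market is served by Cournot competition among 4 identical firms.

DWL = 204.49

Competitive firms price at marginal cost: P = 48.5, giving Q = 143.
Cournot with 4 identical firms: the symmetric best-response condition is 120 − 2.5q = 48.5. Each firm produces q = 28.6, total output Q = 114.4, price P = 62.8.
DWL is the triangle between Q = 114.4 and Q = 143: ½·(143 − 114.4)·(62.8 − 48.5) = 204.49.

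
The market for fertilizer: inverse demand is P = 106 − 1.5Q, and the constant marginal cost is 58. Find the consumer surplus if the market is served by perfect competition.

CS = 768

Perfect competition: P = MC = 58, so 106 − 1.5Q = 58 and Q = 32.
CS = ½·(106 − 58)·32 = 768.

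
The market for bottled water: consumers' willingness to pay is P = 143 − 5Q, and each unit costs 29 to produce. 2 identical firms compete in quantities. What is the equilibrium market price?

P = 67

With 2 symmetric Cournot firms, each firm's FOC gives 143 − 15q = 29, so q = 7.6, Q = 2·7.6 = 15.2, and P = 67.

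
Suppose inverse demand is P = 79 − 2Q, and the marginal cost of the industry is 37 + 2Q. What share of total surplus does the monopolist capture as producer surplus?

A monopolist chooses Q where MR = MC. MR = 79 − 4Q; setting this equal to 37 + 2Q gives Q = 7 and P = 65.
CS = ½·(79 − 65)·7 = 49.
PS = P·Q − VC(Q) = 65·7 − (37·7 + ½·2·7²) = 147.
Share captured = PS/TS = 147/196 = 0.75.

PS/TS = 0.75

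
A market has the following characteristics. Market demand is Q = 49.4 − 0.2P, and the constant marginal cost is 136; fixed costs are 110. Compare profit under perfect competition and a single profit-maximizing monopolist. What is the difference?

Inverting demand: P = 247 − 5Q.
Competitive firms price at marginal cost: P = 136, giving Q = 22.2.
Profit = (136 − 136)·22.2 − 110 = −110.
Monopoly sets MR = MC: 247 − 10Q = 136 ⇒ Q = 11.1, P = 247 − 5·11.1 = 191.5.
Profit = (191.5 − 136)·11.1 − 110 = 506.05.
Change in profit: 506.05 − −110 = 616.05.

π rises by 616.05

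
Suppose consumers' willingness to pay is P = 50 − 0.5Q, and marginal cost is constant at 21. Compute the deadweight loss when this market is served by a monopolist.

DWL = 210.25

Competitive firms price at marginal cost: P = 21, giving Q = 58.
The monopolist equates marginal revenue to marginal cost: 50 − Q = 21, so Q = 29. From demand, P = 35.5.
DWL is the triangle between Q = 29 and Q = 58: ½·(58 − 29)·(35.5 − 21) = 210.25.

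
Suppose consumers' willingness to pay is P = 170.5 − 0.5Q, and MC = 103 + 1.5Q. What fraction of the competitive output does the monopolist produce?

A monopolist chooses Q where MR = MC. MR = 170.5 − Q; setting this equal to 103 + 1.5Q gives Q = 27 and P = 157.
Competitive equilibrium sets price equal to marginal cost: 170.5 − 0.5Q = 103 + 1.5Q, so Q = 33.75 and P = 153.625.
Ratio Q_m/Q_c = 27/33.75 = 0.8.

Q_m/Q_c = 0.8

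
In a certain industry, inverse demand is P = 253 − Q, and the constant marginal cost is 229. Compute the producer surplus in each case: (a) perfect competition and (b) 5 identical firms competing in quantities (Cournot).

Competition: PS = 0; Cournot: PS = 80

Perfect competition: P = MC = 229, so 253 − Q = 229 and Q = 24.
PS = (229 − 229)·24 = 0.
With 5 symmetric Cournot firms, each firm's FOC gives 253 − 6q = 229, so q = 4, Q = 5·4 = 20, and P = 233.
PS = (233 − 229)·20 = 80.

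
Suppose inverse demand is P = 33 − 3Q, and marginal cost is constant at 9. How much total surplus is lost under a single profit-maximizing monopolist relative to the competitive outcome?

DWL = 24

Under competition P = MC = 9, so Q = (33 − 9)/3 = 8.
Monopoly sets MR = MC: 33 − 6Q = 9 ⇒ Q = 4, P = 33 − 3·4 = 21.
DWL is the triangle between Q = 4 and Q = 8: ½·(8 − 4)·(21 − 9) = 24.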